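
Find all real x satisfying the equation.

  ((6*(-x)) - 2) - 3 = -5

Step 1. [((6*(-x)) - 2) - 3 = -5] -3 is outermost — add 3 both sides. So sub: (6*(-x)) - 2 = -2.
Step 2. [(6*(-x)) - 2 = -2] the outer -2 inverts by adding 2 ⇒ sub: 6*(-x) = 0.
Step 3. [6*(-x) = 0] 6 out front; divide by 6. So div: -x = 0.
Step 4. [-x = 0] leading − — multiply by −1. So neg: x = 0.

Answer: x ∈ {0}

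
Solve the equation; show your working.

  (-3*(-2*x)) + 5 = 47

Step 1. [(-3*(-2*x)) + 5 = 47] the outer +5 inverts by subtracting 5. So sub: -3*(-2*x) = 42.
Step 2. [-3*(-2*x) = 42] divide by the outer -3 ⇒ div: -2*x = -14.
Step 3. [-2*x = -14] leading coefficient -2: divide by -2 ⇒ div: x = 7.

Answer: x ∈ {7}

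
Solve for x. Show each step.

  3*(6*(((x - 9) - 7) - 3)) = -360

Step 1. [3*(6*(((x - 9) - 7) - 3)) = -360] 3 out front; divide by 3, so div: 6*(((x - 9) - 7) - 3) = -120.
Step 2. [6*(((x - 9) - 7) - 3) = -120] divide by the outer 6, so div: ((x - 9) - 7) - 3 = -20.
Step 3. [((x - 9) - 7) - 3 = -20] the outer -3 inverts by adding 3, so sub: (x - 9) - 7 = -17.
Step 4. [(x - 9) - 7 = -17] 7 comes off first (add 7) ⇒ sub: x - 9 = -10.
Step 5. [x - 9 = -10] peel the -9: add 9 from each side, so sub: x = -1.

Answer: x ∈ {-1}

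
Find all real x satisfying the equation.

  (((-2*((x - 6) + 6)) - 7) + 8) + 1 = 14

Step 1. [(((-2*((x - 6) + 6)) - 7) + 8) + 1 = 14] peel the +1: subtract 1 from each side, so sub: ((-2*((x - 6) + 6)) - 7) + 8 = 13.
Step 2. [((-2*((x - 6) + 6)) - 7) + 8 = 13] the outer +8 inverts by subtracting 8 ⇒ sub: (-2*((x - 6) + 6)) - 7 = 5.
Step 3. [(-2*((x - 6) + 6)) - 7 = 5] add 7: x sits inside (… - 7). So sub: -2*((x - 6) + 6) = 12.
Step 4. [-2*((x - 6) + 6) = 12] divide by the outer -2 ⇒ div: (x - 6) + 6 = -6.
Step 5. [(x - 6) + 6 = -6] 6 comes off first (subtract 6). So sub: x - 6 = -12.
Step 6. [x - 6 = -12] -6 is outermost — add 6 both sides. So sub: x = -6.

Answer: x ∈ {-6}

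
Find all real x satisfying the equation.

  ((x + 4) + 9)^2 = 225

Step 1. [((x + 4) + 9)^2 = 225] 225 ≥ 0, LHS is (·)² — take ±√ ⇒ sqrt: (x + 4) + 9 = 15 or -15.
Step 2. [(x + 4) + 9 = 15 or -15] +9 is outermost — subtract 9 both sides. So sub: x + 4 = 6 or -24.
Step 3. [x + 4 = 6 or -24] peel the +4: subtract 4 from each side, so sub: x = 2 or -28.

Answer: x ∈ {-28, 2}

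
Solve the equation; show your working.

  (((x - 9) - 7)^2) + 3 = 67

Step 1. [(((x - 9) - 7)^2) + 3 = 67] the outer +3 inverts by subtracting 3 ⇒ sub: ((x - 9) - 7)^2 = 64.
Step 2. [((x - 9) - 7)^2 = 64] 64 ≥ 0, LHS is (·)² — take ±√ ⇒ sqrt: (x - 9) - 7 = 8 or -8.
Step 3. [(x - 9) - 7 = 8 or -8] peel the -7: add 7 from each side. So sub: x - 9 = 15 or -1.
Step 4. [x - 9 = 15 or -1] 9 comes off first (add 9), so sub: x = 24 or 8.

Answer: x ∈ {8, 24}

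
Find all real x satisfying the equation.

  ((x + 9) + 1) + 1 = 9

Step 1. [((x + 9) + 1) + 1 = 9] the outer +1 inverts by subtracting 1 ⇒ sub: (x + 9) + 1 = 8.
Step 2. [(x + 9) + 1 = 8] 1 comes off first (subtract 1) ⇒ sub: x + 9 = 7.
Step 3. [x + 9 = 7] +9 is outermost — subtract 9 both sides. So sub: x = -2.

Answer: x ∈ {-2}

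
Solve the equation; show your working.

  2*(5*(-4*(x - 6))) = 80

Step 1. [2*(5*(-4*(x - 6))) = 80] 2·(inner) — divide through by 2, so div: 5*(-4*(x - 6)) = 40.
Step 2. [5*(-4*(x - 6)) = 40] divide by the outer 5, so div: -4*(x - 6) = 8.
Step 3. [-4*(x - 6) = 8] leading coefficient -4: divide by -4, so div: x - 6 = -2.
Step 4. [x - 6 = -2] the outer -6 inverts by adding 6, so sub: x = 4.

Answer: x ∈ {4}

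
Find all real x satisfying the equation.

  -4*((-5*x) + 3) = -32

Step 1. [-4*((-5*x) + 3) = -32] leading coefficient -4: divide by -4, so div: (-5*x) + 3 = 8.
Step 2. [(-5*x) + 3 = 8] the outer +3 inverts by subtracting 3, so sub: -5*x = 5.
Step 3. [-5*x = 5] -5·(inner) — divide through by -5, so div: x = -1.

Answer: x ∈ {-1}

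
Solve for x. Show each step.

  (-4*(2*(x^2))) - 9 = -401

Step 1. [(-4*(2*(x^2))) - 9 = -401] peel the -9: add 9 from each side ⇒ sub: -4*(2*(x^2)) = -392.
Step 2. [-4*(2*(x^2)) = -392] -4 out front; divide by -4 ⇒ div: 2*(x^2) = 98.
Step 3. [2*(x^2) = 98] 2 out front; divide by 2. So div: x^2 = 49.
Step 4. [x^2 = 49] LHS squared, RHS 49 ≥ 0: apply √ (±), so sqrt: x = 7 or -7.

Answer: x ∈ {-7, 7}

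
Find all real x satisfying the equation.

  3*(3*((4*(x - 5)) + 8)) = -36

Step 1. [3*(3*((4*(x - 5)) + 8)) = -36] 3·(inner) — divide through by 3. So div: 3*((4*(x - 5)) + 8) = -12.
Step 2. [3*((4*(x - 5)) + 8) = -12] 3 out front; divide by 3, so div: (4*(x - 5)) + 8 = -4.
Step 3. [(4*(x - 5)) + 8 = -4] 4 | LHS and 4 | -4: pull 4 out ⇒ factor: (x - 5) + 2 = -1.
Step 4. [(x - 5) + 2 = -1] 2 comes off first (subtract 2), so sub: x - 5 = -3.
Step 5. [x - 5 = -3] 5 comes off first (add 5), so sub: x = 2.

Answer: x ∈ {2}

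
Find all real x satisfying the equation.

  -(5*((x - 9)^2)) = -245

Step 1. [-(5*((x - 9)^2)) = -245] leading − — multiply by −1. So neg: 5*((x - 9)^2) = 245.
Step 2. [5*((x - 9)^2) = 245] LHS = 5·(…); ÷5 both sides, so div: (x - 9)^2 = 49.
Step 3. [(x - 9)^2 = 49] LHS squared, RHS 49 ≥ 0: apply √ (±), so sqrt: x - 9 = 7 or -7.
Step 4. [x - 9 = 7 or -7] the outer -9 inverts by adding 9. So sub: x = 16 or 2.

Answer: x ∈ {2, 16}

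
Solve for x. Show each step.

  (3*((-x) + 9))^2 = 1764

Step 1. [(3*((-x) + 9))^2 = 1764] LHS squared, RHS 1764 ≥ 0: apply √ (±) ⇒ sqrt: 3*((-x) + 9) = 42 or -42.
Step 2. [3*((-x) + 9) = 42 or -42] 3·(inner) — divide through by 3. So div: (-x) + 9 = 14 or -14.
Step 3. [(-x) + 9 = 14 or -14] peel the +9: subtract 9 from each side ⇒ sub: -x = 5 or -23.
Step 4. [-x = 5 or -23] leading − — multiply by −1, so neg: x = -5 or 23.

Answer: x ∈ {-5, 23}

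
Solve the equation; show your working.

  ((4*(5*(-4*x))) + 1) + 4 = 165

Step 1. [((4*(5*(-4*x))) + 1) + 4 = 165] subtract 4: x sits inside (… + 4) ⇒ sub: (4*(5*(-4*x))) + 1 = 161.
Step 2. [(4*(5*(-4*x))) + 1 = 161] peel the +1: subtract 1 from each side ⇒ sub: 4*(5*(-4*x)) = 160.
Step 3. [4*(5*(-4*x)) = 160] divide by the outer 4, so div: 5*(-4*x) = 40.
Step 4. [5*(-4*x) = 40] divide by the outer 5, so div: -4*x = 8.
Step 5. [-4*x = 8] -4 out front; divide by -4, so div: x = -2.

Answer: x ∈ {-2}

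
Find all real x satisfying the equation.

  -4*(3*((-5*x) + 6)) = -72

Step 1. [-4*(3*((-5*x) + 6)) = -72] divide by the outer -4 ⇒ div: 3*((-5*x) + 6) = 18.
Step 2. [3*((-5*x) + 6) = 18] divide by the outer 3. So div: (-5*x) + 6 = 6.
Step 3. [(-5*x) + 6 = 6] subtract 6: x sits inside (… + 6) ⇒ sub: -5*x = 0.
Step 4. [-5*x = 0] leading coefficient -5: divide by -5, so div: x = 0.

Answer: x ∈ {0}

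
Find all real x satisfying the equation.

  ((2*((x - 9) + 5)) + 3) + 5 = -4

Step 1. [((2*((x - 9) + 5)) + 3) + 5 = -4] the outer +5 inverts by subtracting 5, so sub: (2*((x - 9) + 5)) + 3 = -9.
Step 2. [(2*((x - 9) + 5)) + 3 = -9] the outer +3 inverts by subtracting 3 ⇒ sub: 2*((x - 9) + 5) = -12.
Step 3. [2*((x - 9) + 5) = -12] leading coefficient 2: divide by 2 ⇒ div: (x - 9) + 5 = -6.
Step 4. [(x - 9) + 5 = -6] 5 comes off first (subtract 5). So sub: x - 9 = -11.
Step 5. [x - 9 = -11] add 9: x sits inside (… - 9) ⇒ sub: x = -2.

Answer: x ∈ {-2}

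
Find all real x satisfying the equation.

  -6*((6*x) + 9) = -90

Step 1. [-6*((6*x) + 9) = -90] LHS = -6·(…); ÷-6 both sides ⇒ div: (6*x) + 9 = 15.
Step 2. [(6*x) + 9 = 15] +9 is outermost — subtract 9 both sides. So sub: 6*x = 6.
Step 3. [6*x = 6] leading coefficient 6: divide by 6. So div: x = 1.

Answer: x ∈ {1}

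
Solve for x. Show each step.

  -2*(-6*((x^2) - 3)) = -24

Step 1. [-2*(-6*((x^2) - 3)) = -24] divide by the outer -2. So div: -6*((x^2) - 3) = 12.
Step 2. [-6*((x^2) - 3) = 12] leading coefficient -6: divide by -6, so div: (x^2) - 3 = -2.
Step 3. [(x^2) - 3 = -2] -3 is outermost — add 3 both sides, so sub: x^2 = 1.
Step 4. [x^2 = 1] √ both sides: 1 ≥ 0 gives two branches. So sqrt: x = 1 or -1.

Answer: x ∈ {-1, 1}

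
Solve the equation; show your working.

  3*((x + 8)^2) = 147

Step 1. [3*((x + 8)^2) = 147] LHS = 3·(…); ÷3 both sides ⇒ div: (x + 8)^2 = 49.
Step 2. [(x + 8)^2 = 49] 49 ≥ 0, LHS is (·)² — take ±√ ⇒ sqrt: x + 8 = 7 or -7.
Step 3. [x + 8 = 7 or -7] peel the +8: subtract 8 from each side ⇒ sub: x = -1 or -15.

Answer: x ∈ {-15, -1}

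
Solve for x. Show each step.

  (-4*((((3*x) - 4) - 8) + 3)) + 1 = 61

Step 1. [(-4*((((3*x) - 4) - 8) + 3)) + 1 = 61] the outer +1 inverts by subtracting 1. So sub: -4*((((3*x) - 4) - 8) + 3) = 60.
Step 2. [-4*((((3*x) - 4) - 8) + 3) = 60] LHS = -4·(…); ÷-4 both sides. So div: (((3*x) - 4) - 8) + 3 = -15.
Step 3. [(((3*x) - 4) - 8) + 3 = -15] +3 is outermost — subtract 3 both sides, so sub: ((3*x) - 4) - 8 = -18.
Step 4. [((3*x) - 4) - 8 = -18] the outer -8 inverts by adding 8. So sub: (3*x) - 4 = -10.
Step 5. [(3*x) - 4 = -10] peel the -4: add 4 from each side. So sub: 3*x = -6.
Step 6. [3*x = -6] leading coefficient 3: divide by 3 ⇒ div: x = -2.

Answer: x ∈ {-2}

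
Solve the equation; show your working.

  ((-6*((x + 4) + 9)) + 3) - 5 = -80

Step 1. [((-6*((x + 4) + 9)) + 3) - 5 = -80] the outer -5 inverts by adding 5, so sub: (-6*((x + 4) + 9)) + 3 = -75.
Step 2. [(-6*((x + 4) + 9)) + 3 = -75] 3 comes off first (subtract 3), so sub: -6*((x + 4) + 9) = -78.
Step 3. [-6*((x + 4) + 9) = -78] -6 out front; divide by -6. So div: (x + 4) + 9 = 13.
Step 4. [(x + 4) + 9 = 13] subtract 9: x sits inside (… + 9), so sub: x + 4 = 4.
Step 5. [x + 4 = 4] 4 comes off first (subtract 4), so sub: x = 0.

Answer: x ∈ {0}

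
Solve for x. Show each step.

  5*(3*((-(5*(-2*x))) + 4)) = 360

Step 1. [5*(3*((-(5*(-2*x))) + 4)) = 360] 5·(inner) — divide through by 5. So div: 3*((-(5*(-2*x))) + 4) = 72.
Step 2. [3*((-(5*(-2*x))) + 4) = 72] LHS = 3·(…); ÷3 both sides, so div: (-(5*(-2*x))) + 4 = 24.
Step 3. [(-(5*(-2*x))) + 4 = 24] peel the +4: subtract 4 from each side ⇒ sub: -(5*(-2*x)) = 20.
Step 4. [-(5*(-2*x)) = 20] LHS negated; negate both sides, so neg: 5*(-2*x) = -20.
Step 5. [5*(-2*x) = -20] 5·(inner) — divide through by 5, so div: -2*x = -4.
Step 6. [-2*x = -4] leading coefficient -2: divide by -2. So div: x = 2.

Answer: x ∈ {2}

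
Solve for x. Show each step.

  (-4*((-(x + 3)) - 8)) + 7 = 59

Step 1. [(-4*((-(x + 3)) - 8)) + 7 = 59] subtract 7: x sits inside (… + 7), so sub: -4*((-(x + 3)) - 8) = 52.
Step 2. [-4*((-(x + 3)) - 8) = 52] LHS = -4·(…); ÷-4 both sides ⇒ div: (-(x + 3)) - 8 = -13.
Step 3. [(-(x + 3)) - 8 = -13] add 8: x sits inside (… - 8) ⇒ sub: -(x + 3) = -5.
Step 4. [-(x + 3) = -5] leading − — multiply by −1. So neg: x + 3 = 5.
Step 5. [x + 3 = 5] +3 is outermost — subtract 3 both sides ⇒ sub: x = 2.

Answer: x ∈ {2}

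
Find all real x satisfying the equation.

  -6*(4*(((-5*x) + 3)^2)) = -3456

Step 1. [-6*(4*(((-5*x) + 3)^2)) = -3456] leading coefficient -6: divide by -6 ⇒ div: 4*(((-5*x) + 3)^2) = 576.
Step 2. [4*(((-5*x) + 3)^2) = 576] 4·(inner) — divide through by 4, so div: ((-5*x) + 3)^2 = 144.
Step 3. [((-5*x) + 3)^2 = 144] √ both sides: 144 ≥ 0 gives two branches, so sqrt: (-5*x) + 3 = 12 or -12.
Step 4. [(-5*x) + 3 = 12 or -12] subtract 3: x sits inside (… + 3). So sub: -5*x = 9 or -15.
Step 5. [-5*x = 9 or -15] divide by the outer -5, so div: x = -9/5 or 3.

Answer: x ∈ {-9/5, 3}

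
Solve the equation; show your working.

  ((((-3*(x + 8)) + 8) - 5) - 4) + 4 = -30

Step 1. [((((-3*(x + 8)) + 8) - 5) - 4) + 4 = -30] 4 comes off first (subtract 4) ⇒ sub: (((-3*(x + 8)) + 8) - 5) - 4 = -34.
Step 2. [(((-3*(x + 8)) + 8) - 5) - 4 = -34] -4 is outermost — add 4 both sides, so sub: ((-3*(x + 8)) + 8) - 5 = -30.
Step 3. [((-3*(x + 8)) + 8) - 5 = -30] the outer -5 inverts by adding 5, so sub: (-3*(x + 8)) + 8 = -25.
Step 4. [(-3*(x + 8)) + 8 = -25] peel the +8: subtract 8 from each side. So sub: -3*(x + 8) = -33.
Step 5. [-3*(x + 8) = -33] divide by the outer -3, so div: x + 8 = 11.
Step 6. [x + 8 = 11] the outer +8 inverts by subtracting 8 ⇒ sub: x = 3.

Answer: x ∈ {3}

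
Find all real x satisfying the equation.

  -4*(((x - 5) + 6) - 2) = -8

Step 1. [-4*(((x - 5) + 6) - 2) = -8] leading coefficient -4: divide by -4. So div: ((x - 5) + 6) - 2 = 2.
Step 2. [((x - 5) + 6) - 2 = 2] the outer -2 inverts by adding 2, so sub: (x - 5) + 6 = 4.
Step 3. [(x - 5) + 6 = 4] +6 is outermost — subtract 6 both sides, so sub: x - 5 = -2.
Step 4. [x - 5 = -2] 5 comes off first (add 5), so sub: x = 3.

Answer: x ∈ {3}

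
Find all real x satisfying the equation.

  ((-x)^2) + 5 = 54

Step 1. [((-x)^2) + 5 = 54] +5 is outermost — subtract 5 both sides, so sub: (-x)^2 = 49.
Step 2. [(-x)^2 = 49] √ both sides: 49 ≥ 0 gives two branches ⇒ sqrt: -x = 7 or -7.
Step 3. [-x = 7 or -7] LHS negated; negate both sides. So neg: x = -7 or 7.

Answer: x ∈ {-7, 7}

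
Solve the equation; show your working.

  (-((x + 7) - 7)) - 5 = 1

Step 1. [(-((x + 7) - 7)) - 5 = 1] add 5: x sits inside (… - 5). So sub: -((x + 7) - 7) = 6.
Step 2. [-((x + 7) - 7) = 6] leading − — multiply by −1, so neg: (x + 7) - 7 = -6.
Step 3. [(x + 7) - 7 = -6] peel the -7: add 7 from each side ⇒ sub: x + 7 = 1.
Step 4. [x + 7 = 1] 7 comes off first (subtract 7) ⇒ sub: x = -6.

Answer: x ∈ {-6}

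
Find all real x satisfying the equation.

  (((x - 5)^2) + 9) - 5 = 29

Step 1. [(((x - 5)^2) + 9) - 5 = 29] peel the -5: add 5 from each side, so sub: ((x - 5)^2) + 9 = 34.
Step 2. [((x - 5)^2) + 9 = 34] 9 comes off first (subtract 9), so sub: (x - 5)^2 = 25.
Step 3. [(x - 5)^2 = 25] 25 ≥ 0, LHS is (·)² — take ±√ ⇒ sqrt: x - 5 = 5 or -5.
Step 4. [x - 5 = 5 or -5] the outer -5 inverts by adding 5, so sub: x = 10 or 0.

Answer: x ∈ {0, 10}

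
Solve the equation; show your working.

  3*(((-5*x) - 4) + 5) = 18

Step 1. [3*(((-5*x) - 4) + 5) = 18] leading coefficient 3: divide by 3, so div: ((-5*x) - 4) + 5 = 6.
Step 2. [((-5*x) - 4) + 5 = 6] peel the +5: subtract 5 from each side ⇒ sub: (-5*x) - 4 = 1.
Step 3. [(-5*x) - 4 = 1] add 4: x sits inside (… - 4), so sub: -5*x = 5.
Step 4. [-5*x = 5] -5·(inner) — divide through by -5. So div: x = -1.

Answer: x ∈ {-1}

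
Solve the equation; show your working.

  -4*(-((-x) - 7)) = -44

Step 1. [-4*(-((-x) - 7)) = -44] divide by the outer -4. So div: -((-x) - 7) = 11.
Step 2. [-((-x) - 7) = 11] flip signs both sides ⇒ neg: (-x) - 7 = -11.
Step 3. [(-x) - 7 = -11] peel the -7: add 7 from each side. So sub: -x = -4.
Step 4. [-x = -4] flip signs both sides ⇒ neg: x = 4.

Answer: x ∈ {4}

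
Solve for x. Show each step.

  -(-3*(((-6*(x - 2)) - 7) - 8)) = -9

Step 1. [-(-3*(((-6*(x - 2)) - 7) - 8)) = -9] leading − — multiply by −1, so neg: -3*(((-6*(x - 2)) - 7) - 8) = 9.
Step 2. [-3*(((-6*(x - 2)) - 7) - 8) = 9] -3·(inner) — divide through by -3. So div: ((-6*(x - 2)) - 7) - 8 = -3.
Step 3. [((-6*(x - 2)) - 7) - 8 = -3] peel the -8: add 8 from each side ⇒ sub: (-6*(x - 2)) - 7 = 5.
Step 4. [(-6*(x - 2)) - 7 = 5] the outer -7 inverts by adding 7. So sub: -6*(x - 2) = 12.
Step 5. [-6*(x - 2) = 12] divide by the outer -6, so div: x - 2 = -2.
Step 6. [x - 2 = -2] peel the -2: add 2 from each side, so sub: x = 0.

Answer: x ∈ {0}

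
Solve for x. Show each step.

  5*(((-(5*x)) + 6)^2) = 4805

Step 1. [5*(((-(5*x)) + 6)^2) = 4805] 5 out front; divide by 5, so div: ((-(5*x)) + 6)^2 = 961.
Step 2. [((-(5*x)) + 6)^2 = 961] LHS squared, RHS 961 ≥ 0: apply √ (±). So sqrt: (-(5*x)) + 6 = 31 or -31.
Step 3. [(-(5*x)) + 6 = 31 or -31] +6 is outermost — subtract 6 both sides ⇒ sub: -(5*x) = 25 or -37.
Step 4. [-(5*x) = 25 or -37] leading − — multiply by −1 ⇒ neg: 5*x = -25 or 37.
Step 5. [5*x = -25 or 37] LHS = 5·(…); ÷5 both sides. So div: x = -5 or 37/5.

Answer: x ∈ {-5, 37/5}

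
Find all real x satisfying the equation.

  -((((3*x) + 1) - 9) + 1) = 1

Step 1. [-((((3*x) + 1) - 9) + 1) = 1] LHS negated; negate both sides. So neg: (((3*x) + 1) - 9) + 1 = -1.
Step 2. [(((3*x) + 1) - 9) + 1 = -1] +1 is outermost — subtract 1 both sides ⇒ sub: ((3*x) + 1) - 9 = -2.
Step 3. [((3*x) + 1) - 9 = -2] add 9: x sits inside (… - 9). So sub: (3*x) + 1 = 7.
Step 4. [(3*x) + 1 = 7] peel the +1: subtract 1 from each side. So sub: 3*x = 6.
Step 5. [3*x = 6] 3 out front; divide by 3. So div: x = 2.

Answer: x ∈ {2}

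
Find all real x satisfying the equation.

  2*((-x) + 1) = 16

Step 1. [2*((-x) + 1) = 16] divide by the outer 2, so div: (-x) + 1 = 8.
Step 2. [(-x) + 1 = 8] subtract 1: x sits inside (… + 1), so sub: -x = 7.
Step 3. [-x = 7] leading − — multiply by −1 ⇒ neg: x = -7.

Answer: x ∈ {-7}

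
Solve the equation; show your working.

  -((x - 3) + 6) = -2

Step 1. [-((x - 3) + 6) = -2] LHS negated; negate both sides ⇒ neg: (x - 3) + 6 = 2.
Step 2. [(x - 3) + 6 = 2] the outer +6 inverts by subtracting 6 ⇒ sub: x - 3 = -4.
Step 3. [x - 3 = -4] peel the -3: add 3 from each side, so sub: x = -1.

Answer: x ∈ {-1}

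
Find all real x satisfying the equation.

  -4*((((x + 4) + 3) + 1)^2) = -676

Step 1. [-4*((((x + 4) + 3) + 1)^2) = -676] divide by the outer -4 ⇒ div: (((x + 4) + 3) + 1)^2 = 169.
Step 2. [(((x + 4) + 3) + 1)^2 = 169] √ both sides: 169 ≥ 0 gives two branches, so sqrt: ((x + 4) + 3) + 1 = 13 or -13.
Step 3. [((x + 4) + 3) + 1 = 13 or -13] +1 is outermost — subtract 1 both sides, so sub: (x + 4) + 3 = 12 or -14.
Step 4. [(x + 4) + 3 = 12 or -14] peel the +3: subtract 3 from each side ⇒ sub: x + 4 = 9 or -17.
Step 5. [x + 4 = 9 or -17] peel the +4: subtract 4 from each side. So sub: x = 5 or -21.

Answer: x ∈ {-21, 5}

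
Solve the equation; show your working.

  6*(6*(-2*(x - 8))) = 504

Step 1. [6*(6*(-2*(x - 8))) = 504] LHS = 6·(…); ÷6 both sides. So div: 6*(-2*(x - 8)) = 84.
Step 2. [6*(-2*(x - 8)) = 84] leading coefficient 6: divide by 6. So div: -2*(x - 8) = 14.
Step 3. [-2*(x - 8) = 14] divide by the outer -2, so div: x - 8 = -7.
Step 4. [x - 8 = -7] peel the -8: add 8 from each side ⇒ sub: x = 1.

Answer: x ∈ {1}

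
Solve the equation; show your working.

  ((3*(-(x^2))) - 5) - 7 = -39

Step 1. [((3*(-(x^2))) - 5) - 7 = -39] the outer -7 inverts by adding 7. So sub: (3*(-(x^2))) - 5 = -32.
Step 2. [(3*(-(x^2))) - 5 = -32] -5 is outermost — add 5 both sides ⇒ sub: 3*(-(x^2)) = -27.
Step 3. [3*(-(x^2)) = -27] LHS = 3·(…); ÷3 both sides, so div: -(x^2) = -9.
Step 4. [-(x^2) = -9] flip signs both sides. So neg: x^2 = 9.
Step 5. [x^2 = 9] LHS squared, RHS 9 ≥ 0: apply √ (±). So sqrt: x = 3 or -3.

Answer: x ∈ {-3, 3}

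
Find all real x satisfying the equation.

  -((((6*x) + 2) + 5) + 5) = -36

Step 1. [-((((6*x) + 2) + 5) + 5) = -36] leading − — multiply by −1, so neg: (((6*x) + 2) + 5) + 5 = 36.
Step 2. [(((6*x) + 2) + 5) + 5 = 36] 5 comes off first (subtract 5) ⇒ sub: ((6*x) + 2) + 5 = 31.
Step 3. [((6*x) + 2) + 5 = 31] 5 comes off first (subtract 5). So sub: (6*x) + 2 = 26.
Step 4. [(6*x) + 2 = 26] peel the +2: subtract 2 from each side. So sub: 6*x = 24.
Step 5. [6*x = 24] 6 out front; divide by 6, so div: x = 4.

Answer: x ∈ {4}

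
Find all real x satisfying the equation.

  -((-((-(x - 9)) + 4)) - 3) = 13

Step 1. [-((-((-(x - 9)) + 4)) - 3) = 13] flip signs both sides, so neg: (-((-(x - 9)) + 4)) - 3 = -13.
Step 2. [(-((-(x - 9)) + 4)) - 3 = -13] the outer -3 inverts by adding 3. So sub: -((-(x - 9)) + 4) = -10.
Step 3. [-((-(x - 9)) + 4) = -10] LHS negated; negate both sides ⇒ neg: (-(x - 9)) + 4 = 10.
Step 4. [(-(x - 9)) + 4 = 10] subtract 4: x sits inside (… + 4). So sub: -(x - 9) = 6.
Step 5. [-(x - 9) = 6] LHS negated; negate both sides, so neg: x - 9 = -6.
Step 6. [x - 9 = -6] add 9: x sits inside (… - 9) ⇒ sub: x = 3.

Answer: x ∈ {3}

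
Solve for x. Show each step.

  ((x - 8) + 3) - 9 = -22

Step 1. [((x - 8) + 3) - 9 = -22] -9 is outermost — add 9 both sides, so sub: (x - 8) + 3 = -13.
Step 2. [(x - 8) + 3 = -13] the outer +3 inverts by subtracting 3, so sub: x - 8 = -16.
Step 3. [x - 8 = -16] the outer -8 inverts by adding 8. So sub: x = -8.

Answer: x ∈ {-8}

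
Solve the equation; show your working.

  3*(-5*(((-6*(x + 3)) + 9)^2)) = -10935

Step 1. [3*(-5*(((-6*(x + 3)) + 9)^2)) = -10935] leading coefficient 3: divide by 3. So div: -5*(((-6*(x + 3)) + 9)^2) = -3645.
Step 2. [-5*(((-6*(x + 3)) + 9)^2) = -3645] -5 out front; divide by -5 ⇒ div: ((-6*(x + 3)) + 9)^2 = 729.
Step 3. [((-6*(x + 3)) + 9)^2 = 729] LHS squared, RHS 729 ≥ 0: apply √ (±). So sqrt: (-6*(x + 3)) + 9 = 27 or -27.
Step 4. [(-6*(x + 3)) + 9 = 27 or -27] 9 comes off first (subtract 9) ⇒ sub: -6*(x + 3) = 18 or -36.
Step 5. [-6*(x + 3) = 18 or -36] leading coefficient -6: divide by -6 ⇒ div: x + 3 = -3 or 6.
Step 6. [x + 3 = -3 or 6] +3 is outermost — subtract 3 both sides. So sub: x = -6 or 3.

Answer: x ∈ {-6, 3}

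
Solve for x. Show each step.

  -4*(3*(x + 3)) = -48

Step 1. [-4*(3*(x + 3)) = -48] divide by the outer -4 ⇒ div: 3*(x + 3) = 12.
Step 2. [3*(x + 3) = 12] LHS = 3·(…); ÷3 both sides. So div: x + 3 = 4.
Step 3. [x + 3 = 4] 3 comes off first (subtract 3). So sub: x = 1.

Answer: x ∈ {1}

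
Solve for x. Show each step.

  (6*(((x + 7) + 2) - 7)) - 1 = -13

Step 1. [(6*(((x + 7) + 2) - 7)) - 1 = -13] 1 comes off first (add 1), so sub: 6*(((x + 7) + 2) - 7) = -12.
Step 2. [6*(((x + 7) + 2) - 7) = -12] 6 out front; divide by 6. So div: ((x + 7) + 2) - 7 = -2.
Step 3. [((x + 7) + 2) - 7 = -2] peel the -7: add 7 from each side. So sub: (x + 7) + 2 = 5.
Step 4. [(x + 7) + 2 = 5] the outer +2 inverts by subtracting 2 ⇒ sub: x + 7 = 3.
Step 5. [x + 7 = 3] +7 is outermost — subtract 7 both sides ⇒ sub: x = -4.

Answer: x ∈ {-4}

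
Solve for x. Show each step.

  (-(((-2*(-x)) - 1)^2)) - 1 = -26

Step 1. [(-(((-2*(-x)) - 1)^2)) - 1 = -26] 1 comes off first (add 1), so sub: -(((-2*(-x)) - 1)^2) = -25.
Step 2. [-(((-2*(-x)) - 1)^2) = -25] LHS negated; negate both sides, so neg: ((-2*(-x)) - 1)^2 = 25.
Step 3. [((-2*(-x)) - 1)^2 = 25] √ both sides: 25 ≥ 0 gives two branches. So sqrt: (-2*(-x)) - 1 = 5 or -5.
Step 4. [(-2*(-x)) - 1 = 5 or -5] peel the -1: add 1 from each side ⇒ sub: -2*(-x) = 6 or -4.
Step 5. [-2*(-x) = 6 or -4] leading coefficient -2: divide by -2, so div: -x = -3 or 2.
Step 6. [-x = -3 or 2] leading − — multiply by −1 ⇒ neg: x = 3 or -2.

Answer: x ∈ {-2, 3}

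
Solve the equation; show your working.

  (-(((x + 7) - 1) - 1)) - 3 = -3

Step 1. [(-(((x + 7) - 1) - 1)) - 3 = -3] 3 comes off first (add 3), so sub: -(((x + 7) - 1) - 1) = 0.
Step 2. [-(((x + 7) - 1) - 1) = 0] leading − — multiply by −1, so neg: ((x + 7) - 1) - 1 = 0.
Step 3. [((x + 7) - 1) - 1 = 0] peel the -1: add 1 from each side ⇒ sub: (x + 7) - 1 = 1.
Step 4. [(x + 7) - 1 = 1] 1 comes off first (add 1) ⇒ sub: x + 7 = 2.
Step 5. [x + 7 = 2] 7 comes off first (subtract 7), so sub: x = -5.

Answer: x ∈ {-5}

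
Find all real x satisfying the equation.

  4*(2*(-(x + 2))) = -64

Step 1. [4*(2*(-(x + 2))) = -64] LHS = 4·(…); ÷4 both sides, so div: 2*(-(x + 2)) = -16.
Step 2. [2*(-(x + 2)) = -16] leading coefficient 2: divide by 2. So div: -(x + 2) = -8.
Step 3. [-(x + 2) = -8] leading − — multiply by −1 ⇒ neg: x + 2 = 8.
Step 4. [x + 2 = 8] +2 is outermost — subtract 2 both sides. So sub: x = 6.

Answer: x ∈ {6}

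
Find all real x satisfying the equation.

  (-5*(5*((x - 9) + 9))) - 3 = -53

Step 1. [(-5*(5*((x - 9) + 9))) - 3 = -53] peel the -3: add 3 from each side ⇒ sub: -5*(5*((x - 9) + 9)) = -50.
Step 2. [-5*(5*((x - 9) + 9)) = -50] -5 out front; divide by -5, so div: 5*((x - 9) + 9) = 10.
Step 3. [5*((x - 9) + 9) = 10] 5 out front; divide by 5. So div: (x - 9) + 9 = 2.
Step 4. [(x - 9) + 9 = 2] +9 is outermost — subtract 9 both sides. So sub: x - 9 = -7.
Step 5. [x - 9 = -7] the outer -9 inverts by adding 9 ⇒ sub: x = 2.

Answer: x ∈ {2}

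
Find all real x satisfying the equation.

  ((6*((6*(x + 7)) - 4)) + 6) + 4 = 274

Step 1. [((6*((6*(x + 7)) - 4)) + 6) + 4 = 274] 4 comes off first (subtract 4). So sub: (6*((6*(x + 7)) - 4)) + 6 = 270.
Step 2. [(6*((6*(x + 7)) - 4)) + 6 = 270] 6 | LHS and 6 | 270: pull 6 out. So factor: ((6*(x + 7)) - 4) + 1 = 45.
Step 3. [((6*(x + 7)) - 4) + 1 = 45] peel the +1: subtract 1 from each side. So sub: (6*(x + 7)) - 4 = 44.
Step 4. [(6*(x + 7)) - 4 = 44] -4 is outermost — add 4 both sides. So sub: 6*(x + 7) = 48.
Step 5. [6*(x + 7) = 48] 6 out front; divide by 6. So div: x + 7 = 8.
Step 6. [x + 7 = 8] +7 is outermost — subtract 7 both sides, so sub: x = 1.

Answer: x ∈ {1}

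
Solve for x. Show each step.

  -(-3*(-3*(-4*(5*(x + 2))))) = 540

Step 1. [-(-3*(-3*(-4*(5*(x + 2))))) = 540] LHS negated; negate both sides, so neg: -3*(-3*(-4*(5*(x + 2)))) = -540.
Step 2. [-3*(-3*(-4*(5*(x + 2)))) = -540] divide by the outer -3 ⇒ div: -3*(-4*(5*(x + 2))) = 180.
Step 3. [-3*(-4*(5*(x + 2))) = 180] leading coefficient -3: divide by -3, so div: -4*(5*(x + 2)) = -60.
Step 4. [-4*(5*(x + 2)) = -60] -4·(inner) — divide through by -4, so div: 5*(x + 2) = 15.
Step 5. [5*(x + 2) = 15] leading coefficient 5: divide by 5. So div: x + 2 = 3.
Step 6. [x + 2 = 3] the outer +2 inverts by subtracting 2 ⇒ sub: x = 1.

Answer: x ∈ {1}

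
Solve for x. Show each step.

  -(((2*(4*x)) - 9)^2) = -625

Step 1. [-(((2*(4*x)) - 9)^2) = -625] leading − — multiply by −1, so neg: ((2*(4*x)) - 9)^2 = 625.
Step 2. [((2*(4*x)) - 9)^2 = 625] 625 ≥ 0, LHS is (·)² — take ±√, so sqrt: (2*(4*x)) - 9 = 25 or -25.
Step 3. [(2*(4*x)) - 9 = 25 or -25] -9 is outermost — add 9 both sides. So sub: 2*(4*x) = 34 or -16.
Step 4. [2*(4*x) = 34 or -16] leading coefficient 2: divide by 2 ⇒ div: 4*x = 17 or -8.
Step 5. [4*x = 17 or -8] 4·(inner) — divide through by 4, so div: x = 17/4 or -2.

Answer: x ∈ {-2, 17/4}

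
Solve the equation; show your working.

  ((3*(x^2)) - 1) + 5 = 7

Step 1. [((3*(x^2)) - 1) + 5 = 7] +5 is outermost — subtract 5 both sides ⇒ sub: (3*(x^2)) - 1 = 2.
Step 2. [(3*(x^2)) - 1 = 2] 1 comes off first (add 1), so sub: 3*(x^2) = 3.
Step 3. [3*(x^2) = 3] divide by the outer 3 ⇒ div: x^2 = 1.
Step 4. [x^2 = 1] √ both sides: 1 ≥ 0 gives two branches. So sqrt: x = 1 or -1.

Answer: x ∈ {-1, 1}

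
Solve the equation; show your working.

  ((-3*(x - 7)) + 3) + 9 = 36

Step 1. [((-3*(x - 7)) + 3) + 9 = 36] +9 is outermost — subtract 9 both sides. So sub: (-3*(x - 7)) + 3 = 27.
Step 2. [(-3*(x - 7)) + 3 = 27] -3 divides every term; factor it out. So factor: (x - 7) - 1 = -9.
Step 3. [(x - 7) - 1 = -9] the outer -1 inverts by adding 1. So sub: x - 7 = -8.
Step 4. [x - 7 = -8] the outer -7 inverts by adding 7. So sub: x = -1.

Answer: x ∈ {-1}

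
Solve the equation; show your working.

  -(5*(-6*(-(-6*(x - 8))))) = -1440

Step 1. [-(5*(-6*(-(-6*(x - 8))))) = -1440] LHS negated; negate both sides. So neg: 5*(-6*(-(-6*(x - 8)))) = 1440.
Step 2. [5*(-6*(-(-6*(x - 8)))) = 1440] 5 out front; divide by 5, so div: -6*(-(-6*(x - 8))) = 288.
Step 3. [-6*(-(-6*(x - 8))) = 288] leading coefficient -6: divide by -6. So div: -(-6*(x - 8)) = -48.
Step 4. [-(-6*(x - 8)) = -48] leading − — multiply by −1 ⇒ neg: -6*(x - 8) = 48.
Step 5. [-6*(x - 8) = 48] -6·(inner) — divide through by -6, so div: x - 8 = -8.
Step 6. [x - 8 = -8] peel the -8: add 8 from each side ⇒ sub: x = 0.

Answer: x ∈ {0}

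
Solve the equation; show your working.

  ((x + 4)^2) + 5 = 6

Step 1. [((x + 4)^2) + 5 = 6] peel the +5: subtract 5 from each side ⇒ sub: (x + 4)^2 = 1.
Step 2. [(x + 4)^2 = 1] √ both sides: 1 ≥ 0 gives two branches, so sqrt: x + 4 = 1 or -1.
Step 3. [x + 4 = 1 or -1] subtract 4: x sits inside (… + 4) ⇒ sub: x = -3 or -5.

Answer: x ∈ {-5, -3}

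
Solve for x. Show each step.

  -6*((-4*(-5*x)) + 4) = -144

Step 1. [-6*((-4*(-5*x)) + 4) = -144] -6·(inner) — divide through by -6, so div: (-4*(-5*x)) + 4 = 24.
Step 2. [(-4*(-5*x)) + 4 = 24] subtract 4: x sits inside (… + 4). So sub: -4*(-5*x) = 20.
Step 3. [-4*(-5*x) = 20] divide by the outer -4 ⇒ div: -5*x = -5.
Step 4. [-5*x = -5] -5·(inner) — divide through by -5 ⇒ div: x = 1.

Answer: x ∈ {1}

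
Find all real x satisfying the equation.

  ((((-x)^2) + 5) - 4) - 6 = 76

Step 1. [((((-x)^2) + 5) - 4) - 6 = 76] -6 is outermost — add 6 both sides. So sub: (((-x)^2) + 5) - 4 = 82.
Step 2. [(((-x)^2) + 5) - 4 = 82] add 4: x sits inside (… - 4). So sub: ((-x)^2) + 5 = 86.
Step 3. [((-x)^2) + 5 = 86] the outer +5 inverts by subtracting 5. So sub: (-x)^2 = 81.
Step 4. [(-x)^2 = 81] 81 ≥ 0, LHS is (·)² — take ±√. So sqrt: -x = 9 or -9.
Step 5. [-x = 9 or -9] leading − — multiply by −1 ⇒ neg: x = -9 or 9.

Answer: x ∈ {-9, 9}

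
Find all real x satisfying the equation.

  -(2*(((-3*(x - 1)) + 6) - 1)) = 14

Step 1. [-(2*(((-3*(x - 1)) + 6) - 1)) = 14] leading − — multiply by −1. So neg: 2*(((-3*(x - 1)) + 6) - 1) = -14.
Step 2. [2*(((-3*(x - 1)) + 6) - 1) = -14] divide by the outer 2, so div: ((-3*(x - 1)) + 6) - 1 = -7.
Step 3. [((-3*(x - 1)) + 6) - 1 = -7] 1 comes off first (add 1), so sub: (-3*(x - 1)) + 6 = -6.
Step 4. [(-3*(x - 1)) + 6 = -6] -3 divides every term; factor it out ⇒ factor: (x - 1) - 2 = 2.
Step 5. [(x - 1) - 2 = 2] add 2: x sits inside (… - 2), so sub: x - 1 = 4.
Step 6. [x - 1 = 4] add 1: x sits inside (… - 1) ⇒ sub: x = 5.

Answer: x ∈ {5}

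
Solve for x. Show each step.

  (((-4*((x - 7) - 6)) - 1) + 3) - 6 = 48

Step 1. [(((-4*((x - 7) - 6)) - 1) + 3) - 6 = 48] the outer -6 inverts by adding 6. So sub: ((-4*((x - 7) - 6)) - 1) + 3 = 54.
Step 2. [((-4*((x - 7) - 6)) - 1) + 3 = 54] 3 comes off first (subtract 3) ⇒ sub: (-4*((x - 7) - 6)) - 1 = 51.
Step 3. [(-4*((x - 7) - 6)) - 1 = 51] 1 comes off first (add 1) ⇒ sub: -4*((x - 7) - 6) = 52.
Step 4. [-4*((x - 7) - 6) = 52] LHS = -4·(…); ÷-4 both sides. So div: (x - 7) - 6 = -13.
Step 5. [(x - 7) - 6 = -13] 6 comes off first (add 6), so sub: x - 7 = -7.
Step 6. [x - 7 = -7] add 7: x sits inside (… - 7). So sub: x = 0.

Answer: x ∈ {0}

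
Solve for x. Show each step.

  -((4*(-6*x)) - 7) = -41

Step 1. [-((4*(-6*x)) - 7) = -41] leading − — multiply by −1. So neg: (4*(-6*x)) - 7 = 41.
Step 2. [(4*(-6*x)) - 7 = 41] the outer -7 inverts by adding 7, so sub: 4*(-6*x) = 48.
Step 3. [4*(-6*x) = 48] leading coefficient 4: divide by 4, so div: -6*x = 12.
Step 4. [-6*x = 12] LHS = -6·(…); ÷-6 both sides ⇒ div: x = -2.

Answer: x ∈ {-2}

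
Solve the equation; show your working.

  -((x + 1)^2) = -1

Step 1. [-((x + 1)^2) = -1] LHS negated; negate both sides ⇒ neg: (x + 1)^2 = 1.
Step 2. [(x + 1)^2 = 1] 1 ≥ 0, LHS is (·)² — take ±√. So sqrt: x + 1 = 1 or -1.
Step 3. [x + 1 = 1 or -1] subtract 1: x sits inside (… + 1), so sub: x = 0 or -2.

Answer: x ∈ {-2, 0}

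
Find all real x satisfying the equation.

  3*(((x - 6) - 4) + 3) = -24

Step 1. [3*(((x - 6) - 4) + 3) = -24] 3·(inner) — divide through by 3. So div: ((x - 6) - 4) + 3 = -8.
Step 2. [((x - 6) - 4) + 3 = -8] peel the +3: subtract 3 from each side, so sub: (x - 6) - 4 = -11.
Step 3. [(x - 6) - 4 = -11] 4 comes off first (add 4). So sub: x - 6 = -7.
Step 4. [x - 6 = -7] peel the -6: add 6 from each side, so sub: x = -1.

Answer: x ∈ {-1}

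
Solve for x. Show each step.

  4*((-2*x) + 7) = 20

Step 1. [4*((-2*x) + 7) = 20] 4·(inner) — divide through by 4. So div: (-2*x) + 7 = 5.
Step 2. [(-2*x) + 7 = 5] 7 comes off first (subtract 7) ⇒ sub: -2*x = -2.
Step 3. [-2*x = -2] divide by the outer -2, so div: x = 1.

Answer: x ∈ {1}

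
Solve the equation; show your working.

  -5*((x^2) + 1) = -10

Step 1. [-5*((x^2) + 1) = -10] -5 out front; divide by -5 ⇒ div: (x^2) + 1 = 2.
Step 2. [(x^2) + 1 = 2] +1 is outermost — subtract 1 both sides, so sub: x^2 = 1.
Step 3. [x^2 = 1] √ both sides: 1 ≥ 0 gives two branches, so sqrt: x = 1 or -1.

Answer: x ∈ {-1, 1}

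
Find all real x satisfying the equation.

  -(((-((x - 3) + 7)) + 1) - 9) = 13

Step 1. [-(((-((x - 3) + 7)) + 1) - 9) = 13] flip signs both sides, so neg: ((-((x - 3) + 7)) + 1) - 9 = -13.
Step 2. [((-((x - 3) + 7)) + 1) - 9 = -13] add 9: x sits inside (… - 9) ⇒ sub: (-((x - 3) + 7)) + 1 = -4.
Step 3. [(-((x - 3) + 7)) + 1 = -4] +1 is outermost — subtract 1 both sides. So sub: -((x - 3) + 7) = -5.
Step 4. [-((x - 3) + 7) = -5] leading − — multiply by −1, so neg: (x - 3) + 7 = 5.
Step 5. [(x - 3) + 7 = 5] peel the +7: subtract 7 from each side. So sub: x - 3 = -2.
Step 6. [x - 3 = -2] the outer -3 inverts by adding 3. So sub: x = 1.

Answer: x ∈ {1}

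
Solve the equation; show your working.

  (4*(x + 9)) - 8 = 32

Step 1. [(4*(x + 9)) - 8 = 32] common factor 4 (LHS and 32) — divide through ⇒ factor: (x + 9) - 2 = 8.
Step 2. [(x + 9) - 2 = 8] add 2: x sits inside (… - 2). So sub: x + 9 = 10.
Step 3. [x + 9 = 10] the outer +9 inverts by subtracting 9. So sub: x = 1.

Answer: x ∈ {1}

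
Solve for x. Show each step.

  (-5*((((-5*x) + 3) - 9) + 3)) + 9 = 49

Step 1. [(-5*((((-5*x) + 3) - 9) + 3)) + 9 = 49] 9 comes off first (subtract 9), so sub: -5*((((-5*x) + 3) - 9) + 3) = 40.
Step 2. [-5*((((-5*x) + 3) - 9) + 3) = 40] leading coefficient -5: divide by -5. So div: (((-5*x) + 3) - 9) + 3 = -8.
Step 3. [(((-5*x) + 3) - 9) + 3 = -8] 3 comes off first (subtract 3). So sub: ((-5*x) + 3) - 9 = -11.
Step 4. [((-5*x) + 3) - 9 = -11] -9 is outermost — add 9 both sides ⇒ sub: (-5*x) + 3 = -2.
Step 5. [(-5*x) + 3 = -2] 3 comes off first (subtract 3). So sub: -5*x = -5.
Step 6. [-5*x = -5] -5·(inner) — divide through by -5, so div: x = 1.

Answer: x ∈ {1}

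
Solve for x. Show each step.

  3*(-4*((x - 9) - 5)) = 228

Step 1. [3*(-4*((x - 9) - 5)) = 228] 3·(inner) — divide through by 3. So div: -4*((x - 9) - 5) = 76.
Step 2. [-4*((x - 9) - 5) = 76] leading coefficient -4: divide by -4, so div: (x - 9) - 5 = -19.
Step 3. [(x - 9) - 5 = -19] the outer -5 inverts by adding 5 ⇒ sub: x - 9 = -14.
Step 4. [x - 9 = -14] the outer -9 inverts by adding 9. So sub: x = -5.

Answer: x ∈ {-5}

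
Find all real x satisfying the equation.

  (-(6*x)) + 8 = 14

Step 1. [(-(6*x)) + 8 = 14] the outer +8 inverts by subtracting 8, so sub: -(6*x) = 6.
Step 2. [-(6*x) = 6] leading − — multiply by −1, so neg: 6*x = -6.
Step 3. [6*x = -6] 6 out front; divide by 6, so div: x = -1.

Answer: x ∈ {-1}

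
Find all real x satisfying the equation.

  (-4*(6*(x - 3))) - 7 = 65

Step 1. [(-4*(6*(x - 3))) - 7 = 65] 7 comes off first (add 7) ⇒ sub: -4*(6*(x - 3)) = 72.
Step 2. [-4*(6*(x - 3)) = 72] LHS = -4·(…); ÷-4 both sides, so div: 6*(x - 3) = -18.
Step 3. [6*(x - 3) = -18] LHS = 6·(…); ÷6 both sides. So div: x - 3 = -3.
Step 4. [x - 3 = -3] peel the -3: add 3 from each side, so sub: x = 0.

Answer: x ∈ {0}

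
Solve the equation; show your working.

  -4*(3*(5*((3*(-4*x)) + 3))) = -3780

Step 1. [-4*(3*(5*((3*(-4*x)) + 3))) = -3780] LHS = -4·(…); ÷-4 both sides ⇒ div: 3*(5*((3*(-4*x)) + 3)) = 945.
Step 2. [3*(5*((3*(-4*x)) + 3)) = 945] LHS = 3·(…); ÷3 both sides. So div: 5*((3*(-4*x)) + 3) = 315.
Step 3. [5*((3*(-4*x)) + 3) = 315] 5·(inner) — divide through by 5 ⇒ div: (3*(-4*x)) + 3 = 63.
Step 4. [(3*(-4*x)) + 3 = 63] the outer +3 inverts by subtracting 3. So sub: 3*(-4*x) = 60.
Step 5. [3*(-4*x) = 60] divide by the outer 3 ⇒ div: -4*x = 20.
Step 6. [-4*x = 20] -4 out front; divide by -4 ⇒ div: x = -5.

Answer: x ∈ {-5}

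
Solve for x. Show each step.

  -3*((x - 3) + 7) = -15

Step 1. [-3*((x - 3) + 7) = -15] divide by the outer -3 ⇒ div: (x - 3) + 7 = 5.
Step 2. [(x - 3) + 7 = 5] peel the +7: subtract 7 from each side. So sub: x - 3 = -2.
Step 3. [x - 3 = -2] the outer -3 inverts by adding 3. So sub: x = 1.

Answer: x ∈ {1}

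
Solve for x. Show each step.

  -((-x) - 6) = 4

Step 1. [-((-x) - 6) = 4] flip signs both sides, so neg: (-x) - 6 = -4.
Step 2. [(-x) - 6 = -4] peel the -6: add 6 from each side ⇒ sub: -x = 2.
Step 3. [-x = 2] LHS negated; negate both sides ⇒ neg: x = -2.

Answer: x ∈ {-2}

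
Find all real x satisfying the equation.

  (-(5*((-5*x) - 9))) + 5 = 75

Step 1. [(-(5*((-5*x) - 9))) + 5 = 75] 5 comes off first (subtract 5). So sub: -(5*((-5*x) - 9)) = 70.
Step 2. [-(5*((-5*x) - 9)) = 70] leading − — multiply by −1 ⇒ neg: 5*((-5*x) - 9) = -70.
Step 3. [5*((-5*x) - 9) = -70] 5·(inner) — divide through by 5. So div: (-5*x) - 9 = -14.
Step 4. [(-5*x) - 9 = -14] 9 comes off first (add 9), so sub: -5*x = -5.
Step 5. [-5*x = -5] -5·(inner) — divide through by -5, so div: x = 1.

Answer: x ∈ {1}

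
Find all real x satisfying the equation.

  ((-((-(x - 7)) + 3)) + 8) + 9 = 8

Step 1. [((-((-(x - 7)) + 3)) + 8) + 9 = 8] +9 is outermost — subtract 9 both sides, so sub: (-((-(x - 7)) + 3)) + 8 = -1.
Step 2. [(-((-(x - 7)) + 3)) + 8 = -1] 8 comes off first (subtract 8), so sub: -((-(x - 7)) + 3) = -9.
Step 3. [-((-(x - 7)) + 3) = -9] leading − — multiply by −1 ⇒ neg: (-(x - 7)) + 3 = 9.
Step 4. [(-(x - 7)) + 3 = 9] the outer +3 inverts by subtracting 3 ⇒ sub: -(x - 7) = 6.
Step 5. [-(x - 7) = 6] leading − — multiply by −1. So neg: x - 7 = -6.
Step 6. [x - 7 = -6] add 7: x sits inside (… - 7) ⇒ sub: x = 1.

Answer: x ∈ {1}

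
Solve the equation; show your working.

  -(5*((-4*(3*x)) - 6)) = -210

Step 1. [-(5*((-4*(3*x)) - 6)) = -210] LHS negated; negate both sides, so neg: 5*((-4*(3*x)) - 6) = 210.
Step 2. [5*((-4*(3*x)) - 6) = 210] divide by the outer 5. So div: (-4*(3*x)) - 6 = 42.
Step 3. [(-4*(3*x)) - 6 = 42] peel the -6: add 6 from each side ⇒ sub: -4*(3*x) = 48.
Step 4. [-4*(3*x) = 48] -4 out front; divide by -4. So div: 3*x = -12.
Step 5. [3*x = -12] LHS = 3·(…); ÷3 both sides ⇒ div: x = -4.

Answer: x ∈ {-4}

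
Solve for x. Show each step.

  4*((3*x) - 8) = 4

Step 1. [4*((3*x) - 8) = 4] LHS = 4·(…); ÷4 both sides, so div: (3*x) - 8 = 1.
Step 2. [(3*x) - 8 = 1] peel the -8: add 8 from each side. So sub: 3*x = 9.
Step 3. [3*x = 9] leading coefficient 3: divide by 3. So div: x = 3.

Answer: x ∈ {3}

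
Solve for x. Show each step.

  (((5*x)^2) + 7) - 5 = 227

Step 1. [(((5*x)^2) + 7) - 5 = 227] 5 comes off first (add 5) ⇒ sub: ((5*x)^2) + 7 = 232.
Step 2. [((5*x)^2) + 7 = 232] subtract 7: x sits inside (… + 7), so sub: (5*x)^2 = 225.
Step 3. [(5*x)^2 = 225] LHS squared, RHS 225 ≥ 0: apply √ (±) ⇒ sqrt: 5*x = 15 or -15.
Step 4. [5*x = 15 or -15] divide by the outer 5, so div: x = 3 or -3.

Answer: x ∈ {-3, 3}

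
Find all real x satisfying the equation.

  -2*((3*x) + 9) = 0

Step 1. [-2*((3*x) + 9) = 0] -2·(inner) — divide through by -2. So div: (3*x) + 9 = 0.
Step 2. [(3*x) + 9 = 0] peel the +9: subtract 9 from each side. So sub: 3*x = -9.
Step 3. [3*x = -9] divide by the outer 3 ⇒ div: x = -3.

Answer: x ∈ {-3}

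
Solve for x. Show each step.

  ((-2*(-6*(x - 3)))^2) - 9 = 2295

Step 1. [((-2*(-6*(x - 3)))^2) - 9 = 2295] peel the -9: add 9 from each side. So sub: (-2*(-6*(x - 3)))^2 = 2304.
Step 2. [(-2*(-6*(x - 3)))^2 = 2304] 2304 ≥ 0, LHS is (·)² — take ±√, so sqrt: -2*(-6*(x - 3)) = 48 or -48.
Step 3. [-2*(-6*(x - 3)) = 48 or -48] leading coefficient -2: divide by -2, so div: -6*(x - 3) = -24 or 24.
Step 4. [-6*(x - 3) = -24 or 24] leading coefficient -6: divide by -6. So div: x - 3 = 4 or -4.
Step 5. [x - 3 = 4 or -4] -3 is outermost — add 3 both sides. So sub: x = 7 or -1.

Answer: x ∈ {-1, 7}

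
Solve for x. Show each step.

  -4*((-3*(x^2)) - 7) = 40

Step 1. [-4*((-3*(x^2)) - 7) = 40] leading coefficient -4: divide by -4 ⇒ div: (-3*(x^2)) - 7 = -10.
Step 2. [(-3*(x^2)) - 7 = -10] the outer -7 inverts by adding 7 ⇒ sub: -3*(x^2) = -3.
Step 3. [-3*(x^2) = -3] -3 out front; divide by -3 ⇒ div: x^2 = 1.
Step 4. [x^2 = 1] √ both sides: 1 ≥ 0 gives two branches. So sqrt: x = 1 or -1.

Answer: x ∈ {-1, 1}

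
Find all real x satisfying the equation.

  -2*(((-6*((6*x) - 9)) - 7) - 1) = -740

Step 1. [-2*(((-6*((6*x) - 9)) - 7) - 1) = -740] leading coefficient -2: divide by -2 ⇒ div: ((-6*((6*x) - 9)) - 7) - 1 = 370.
Step 2. [((-6*((6*x) - 9)) - 7) - 1 = 370] add 1: x sits inside (… - 1). So sub: (-6*((6*x) - 9)) - 7 = 371.
Step 3. [(-6*((6*x) - 9)) - 7 = 371] 7 comes off first (add 7). So sub: -6*((6*x) - 9) = 378.
Step 4. [-6*((6*x) - 9) = 378] LHS = -6·(…); ÷-6 both sides, so div: (6*x) - 9 = -63.
Step 5. [(6*x) - 9 = -63] peel the -9: add 9 from each side ⇒ sub: 6*x = -54.
Step 6. [6*x = -54] LHS = 6·(…); ÷6 both sides ⇒ div: x = -9.

Answer: x ∈ {-9}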